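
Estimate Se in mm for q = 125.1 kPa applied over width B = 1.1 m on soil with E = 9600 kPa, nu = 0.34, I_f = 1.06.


Using Se = q * B * (1 - nu^2) * I_f / E
1 - nu^2 = 1 - 0.34^2 = 0.8844
Se = 125.1 * 1.1 * 0.8844 * 1.06 / 9600
Se = 0.013438 m
Convert to mm: Se = 0.013438 * 1000 = 13.438 mm


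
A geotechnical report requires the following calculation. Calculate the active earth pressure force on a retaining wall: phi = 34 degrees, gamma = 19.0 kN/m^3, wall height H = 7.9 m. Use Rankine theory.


Compute active earth pressure coefficient:
Ka = tan^2(45 - phi/2) = tan^2(28.0) = 0.282715
Compute active force:
Pa = 0.5 * Ka * gamma * H^2
Pa = 0.5 * 0.282715 * 19.0 * 7.9^2
Pa = 167.62 kN/m


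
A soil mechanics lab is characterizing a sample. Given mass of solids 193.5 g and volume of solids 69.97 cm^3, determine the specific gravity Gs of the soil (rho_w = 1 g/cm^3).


Using Gs = m_s / (V_s * rho_w)
Since rho_w = 1 g/cm^3:
Gs = 193.5 / 69.97
Gs = 2.765


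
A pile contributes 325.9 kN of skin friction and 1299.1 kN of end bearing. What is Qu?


Result: 1625.0 kN

Derivation:
Using Qu = Qf + Qb
Qu = 325.9 + 1299.1
Qu = 1625.0 kN


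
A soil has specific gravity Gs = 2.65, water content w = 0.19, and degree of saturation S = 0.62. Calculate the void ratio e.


Using the relation e = Gs * w / S
e = 2.65 * 0.19 / 0.62
e = 0.8121


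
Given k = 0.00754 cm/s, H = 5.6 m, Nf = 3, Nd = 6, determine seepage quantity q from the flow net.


Result: 0.0002111 m^3/s per m

Derivation:
Convert k to m/s for unit consistency with H:
k = 0.00754 cm/s = 0.00754 / 100 m/s = 7.54e-05 m/s
Using q = k * H * Nf / Nd
Nf / Nd = 3 / 6 = 0.5
q = 7.54e-05 * 5.6 * 0.5
q = 0.0002111 m^3/s per m


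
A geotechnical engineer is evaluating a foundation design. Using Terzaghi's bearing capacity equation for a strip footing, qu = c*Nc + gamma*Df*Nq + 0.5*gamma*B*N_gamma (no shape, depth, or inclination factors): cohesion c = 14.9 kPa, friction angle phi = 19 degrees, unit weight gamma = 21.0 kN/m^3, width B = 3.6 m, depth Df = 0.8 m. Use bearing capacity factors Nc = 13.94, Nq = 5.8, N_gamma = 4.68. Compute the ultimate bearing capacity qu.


Result: 482.05 kPa

Derivation:
Compute qu = c*Nc + gamma*Df*Nq + 0.5*gamma*B*N_gamma
Term 1: 14.9 * 13.94 = 207.706
Term 2: 21.0 * 0.8 * 5.8 = 97.44
Term 3: 0.5 * 21.0 * 3.6 * 4.68 = 176.904
qu = 207.706 + 97.44 + 176.904
qu = 482.05 kPa


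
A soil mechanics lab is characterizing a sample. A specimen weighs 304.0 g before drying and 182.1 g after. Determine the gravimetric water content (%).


Using w = (m_wet - m_dry) / m_dry * 100
m_wet - m_dry = 304.0 - 182.1 = 121.9 g
w = 121.9 / 182.1 * 100
w = 66.94 %


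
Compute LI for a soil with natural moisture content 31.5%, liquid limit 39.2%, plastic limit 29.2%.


First compute the plasticity index:
PI = LL - PL = 39.2 - 29.2 = 10.0
Then compute the liquidity index:
LI = (w - PL) / PI
LI = (31.5 - 29.2) / 10.0
LI = 0.23


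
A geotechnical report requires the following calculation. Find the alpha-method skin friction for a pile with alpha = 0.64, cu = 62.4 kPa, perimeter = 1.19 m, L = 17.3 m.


Result: 822.16 kN

Derivation:
Using Qs = alpha * cu * perimeter * L
Qs = 0.64 * 62.4 * 1.19 * 17.3
Qs = 822.16 kN


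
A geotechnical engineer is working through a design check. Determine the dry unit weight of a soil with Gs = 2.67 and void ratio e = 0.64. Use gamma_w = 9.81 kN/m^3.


Result: 15.971 kN/m^3

Derivation:
Using gamma_d = Gs * gamma_w / (1 + e)
gamma_d = 2.67 * 9.81 / (1 + 0.64)
gamma_d = 2.67 * 9.81 / 1.64
gamma_d = 15.971 kN/m^3


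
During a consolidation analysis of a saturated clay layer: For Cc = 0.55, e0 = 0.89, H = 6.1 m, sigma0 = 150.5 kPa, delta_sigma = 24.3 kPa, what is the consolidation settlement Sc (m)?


Using Sc = Cc * H / (1 + e0) * log10((sigma0 + delta_sigma) / sigma0)
Stress ratio = (150.5 + 24.3) / 150.5 = 1.16146
log10(1.16146) = 0.0650049
Cc * H / (1 + e0) = 0.55 * 6.1 / (1 + 0.89) = 1.77513
Sc = 1.77513 * 0.0650049
Sc = 0.1154 m


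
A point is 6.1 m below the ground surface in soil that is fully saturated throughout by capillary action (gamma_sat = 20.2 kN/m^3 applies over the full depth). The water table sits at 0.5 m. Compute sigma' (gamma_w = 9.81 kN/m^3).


Total stress = gamma_sat * depth
sigma = 20.2 * 6.1 = 123.22 kPa
Pore water pressure u = gamma_w * (depth - d_wt)
u = 9.81 * (6.1 - 0.5) = 54.936 kPa
Effective stress = sigma - u
sigma' = 123.22 - 54.936 = 68.28 kPa


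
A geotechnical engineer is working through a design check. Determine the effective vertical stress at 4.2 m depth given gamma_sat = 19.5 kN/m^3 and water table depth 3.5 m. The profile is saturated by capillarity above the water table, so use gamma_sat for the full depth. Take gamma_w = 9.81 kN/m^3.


Total stress = gamma_sat * depth
sigma = 19.5 * 4.2 = 81.9 kPa
Pore water pressure u = gamma_w * (depth - d_wt)
u = 9.81 * (4.2 - 3.5) = 6.867 kPa
Effective stress = sigma - u
sigma' = 81.9 - 6.867 = 75.03 kPa


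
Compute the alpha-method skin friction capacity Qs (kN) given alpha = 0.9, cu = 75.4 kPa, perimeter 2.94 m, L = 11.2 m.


Using Qs = alpha * cu * perimeter * L
Qs = 0.9 * 75.4 * 2.94 * 11.2
Qs = 2234.49 kN


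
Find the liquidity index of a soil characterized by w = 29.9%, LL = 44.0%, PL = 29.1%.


Result: 0.054

Derivation:
First compute the plasticity index:
PI = LL - PL = 44.0 - 29.1 = 14.9
Then compute the liquidity index:
LI = (w - PL) / PI
LI = (29.9 - 29.1) / 14.9
LI = 0.054


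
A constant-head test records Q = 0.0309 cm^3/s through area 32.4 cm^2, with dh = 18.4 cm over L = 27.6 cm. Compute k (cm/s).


Result: 0.001431 cm/s

Derivation:
Compute hydraulic gradient:
i = dh / L = 18.4 / 27.6 = 0.666667
Then apply Darcy's law:
k = Q / (A * i)
k = 0.0309 / (32.4 * 0.666667)
k = 0.0309 / 21.6
k = 0.001431 cm/s


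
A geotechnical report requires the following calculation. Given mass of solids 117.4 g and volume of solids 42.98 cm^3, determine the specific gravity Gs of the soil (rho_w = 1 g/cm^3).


Using Gs = m_s / (V_s * rho_w)
Since rho_w = 1 g/cm^3:
Gs = 117.4 / 42.98
Gs = 2.732


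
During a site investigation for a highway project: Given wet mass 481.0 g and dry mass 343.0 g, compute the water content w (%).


Result: 40.23 %

Derivation:
Using w = (m_wet - m_dry) / m_dry * 100
m_wet - m_dry = 481.0 - 343.0 = 138.0 g
w = 138.0 / 343.0 * 100
w = 40.23 %


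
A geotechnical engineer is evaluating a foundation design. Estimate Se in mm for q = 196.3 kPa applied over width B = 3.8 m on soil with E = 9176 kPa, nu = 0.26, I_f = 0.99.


Using Se = q * B * (1 - nu^2) * I_f / E
1 - nu^2 = 1 - 0.26^2 = 0.9324
Se = 196.3 * 3.8 * 0.9324 * 0.99 / 9176
Se = 0.075039 m
Convert to mm: Se = 0.075039 * 1000 = 75.039 mm


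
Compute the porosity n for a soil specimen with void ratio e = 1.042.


Result: 0.5103

Derivation:
Using the relation n = e / (1 + e)
n = 1.042 / (1 + 1.042)
n = 1.042 / 2.042
n = 0.5103


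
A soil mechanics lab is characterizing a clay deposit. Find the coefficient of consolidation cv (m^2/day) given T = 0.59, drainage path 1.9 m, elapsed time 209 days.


Using cv = T * H_dr^2 / t
H_dr^2 = 1.9^2 = 3.61
cv = 0.59 * 3.61 / 209
cv = 0.01019 m^2/day


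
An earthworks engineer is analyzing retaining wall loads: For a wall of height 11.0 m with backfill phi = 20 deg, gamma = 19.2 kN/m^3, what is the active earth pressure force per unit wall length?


Compute active earth pressure coefficient:
Ka = tan^2(45 - phi/2) = tan^2(35.0) = 0.490291
Compute active force:
Pa = 0.5 * Ka * gamma * H^2
Pa = 0.5 * 0.490291 * 19.2 * 11.0^2
Pa = 569.52 kN/m


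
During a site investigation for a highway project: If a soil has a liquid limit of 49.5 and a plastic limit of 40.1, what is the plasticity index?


Using PI = LL - PL
PI = 49.5 - 40.1
PI = 9.4


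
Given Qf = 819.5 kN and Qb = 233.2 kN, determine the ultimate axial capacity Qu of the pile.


Using Qu = Qf + Qb
Qu = 819.5 + 233.2
Qu = 1052.7 kN


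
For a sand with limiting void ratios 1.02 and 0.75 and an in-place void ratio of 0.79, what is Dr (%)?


Using Dr = (e_max - e) / (e_max - e_min) * 100
e_max - e = 1.02 - 0.79 = 0.23
e_max - e_min = 1.02 - 0.75 = 0.27
Dr = 0.23 / 0.27 * 100
Dr = 85.19 %


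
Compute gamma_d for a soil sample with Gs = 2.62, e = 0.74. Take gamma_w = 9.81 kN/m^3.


Using gamma_d = Gs * gamma_w / (1 + e)
gamma_d = 2.62 * 9.81 / (1 + 0.74)
gamma_d = 2.62 * 9.81 / 1.74
gamma_d = 14.771 kN/m^3


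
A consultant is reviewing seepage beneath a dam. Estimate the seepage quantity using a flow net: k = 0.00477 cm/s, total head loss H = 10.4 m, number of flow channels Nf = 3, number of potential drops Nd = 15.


Result: 9.922e-05 m^3/s per m

Derivation:
Convert k to m/s for unit consistency with H:
k = 0.00477 cm/s = 0.00477 / 100 m/s = 4.77e-05 m/s
Using q = k * H * Nf / Nd
Nf / Nd = 3 / 15 = 0.2
q = 4.77e-05 * 10.4 * 0.2
q = 9.922e-05 m^3/s per m


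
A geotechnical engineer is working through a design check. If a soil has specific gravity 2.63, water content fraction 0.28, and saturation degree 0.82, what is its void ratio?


Using the relation e = Gs * w / S
e = 2.63 * 0.28 / 0.82
e = 0.898


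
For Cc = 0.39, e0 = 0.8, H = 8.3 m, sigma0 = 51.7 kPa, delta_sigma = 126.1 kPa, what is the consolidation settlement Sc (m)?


Using Sc = Cc * H / (1 + e0) * log10((sigma0 + delta_sigma) / sigma0)
Stress ratio = (51.7 + 126.1) / 51.7 = 3.43907
log10(3.43907) = 0.536441
Cc * H / (1 + e0) = 0.39 * 8.3 / (1 + 0.8) = 1.79833
Sc = 1.79833 * 0.536441
Sc = 0.9647 m


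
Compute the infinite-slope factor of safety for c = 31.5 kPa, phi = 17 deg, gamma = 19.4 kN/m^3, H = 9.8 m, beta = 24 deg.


Using Fs = c / (gamma*H*sin(beta)*cos(beta)) + tan(phi)/tan(beta)
Cohesion contribution = 31.5 / (19.4*9.8*sin(24)*cos(24))
Cohesion contribution = 0.445902
Friction contribution = tan(17)/tan(24) = 0.686682
Fs = 0.445902 + 0.686682
Fs = 1.133


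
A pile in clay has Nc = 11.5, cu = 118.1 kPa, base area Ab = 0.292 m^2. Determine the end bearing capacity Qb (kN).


Using Qb = Nc * cu * Ab
Qb = 11.5 * 118.1 * 0.292
Qb = 396.58 kN


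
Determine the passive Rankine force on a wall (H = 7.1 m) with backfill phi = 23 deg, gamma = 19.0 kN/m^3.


Result: 1093.14 kN/m

Derivation:
Compute passive earth pressure coefficient:
Kp = tan^2(45 + phi/2) = tan^2(56.5) = 2.282623
Compute passive force:
Pp = 0.5 * Kp * gamma * H^2
Pp = 0.5 * 2.282623 * 19.0 * 7.1^2
Pp = 1093.14 kN/m


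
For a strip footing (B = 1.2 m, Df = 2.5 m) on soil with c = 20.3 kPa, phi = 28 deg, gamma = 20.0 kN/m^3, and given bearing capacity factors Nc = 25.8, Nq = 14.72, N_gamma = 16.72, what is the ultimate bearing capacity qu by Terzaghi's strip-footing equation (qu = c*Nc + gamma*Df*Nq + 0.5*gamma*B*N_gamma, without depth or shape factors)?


Result: 1460.38 kPa

Derivation:
Compute qu = c*Nc + gamma*Df*Nq + 0.5*gamma*B*N_gamma
Term 1: 20.3 * 25.8 = 523.74
Term 2: 20.0 * 2.5 * 14.72 = 736.0
Term 3: 0.5 * 20.0 * 1.2 * 16.72 = 200.64
qu = 523.74 + 736.0 + 200.64
qu = 1460.38 kPa


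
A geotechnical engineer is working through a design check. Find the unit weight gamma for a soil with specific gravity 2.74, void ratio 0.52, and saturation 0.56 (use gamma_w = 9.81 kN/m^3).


Result: 19.563 kN/m^3

Derivation:
Using gamma = gamma_w * (Gs + S*e) / (1 + e)
Numerator: Gs + S*e = 2.74 + 0.56*0.52 = 3.0312
Denominator: 1 + e = 1 + 0.52 = 1.52
gamma = 9.81 * 3.0312 / 1.52
gamma = 19.563 kN/m^3


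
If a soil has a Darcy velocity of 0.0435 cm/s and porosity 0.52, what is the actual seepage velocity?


Using v_s = v_d / n
v_s = 0.0435 / 0.52
v_s = 0.08365 cm/s


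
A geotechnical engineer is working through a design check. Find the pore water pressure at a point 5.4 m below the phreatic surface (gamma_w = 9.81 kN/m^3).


Result: 52.97 kPa

Derivation:
Using u = gamma_w * h_w
u = 9.81 * 5.4
u = 52.97 kPa


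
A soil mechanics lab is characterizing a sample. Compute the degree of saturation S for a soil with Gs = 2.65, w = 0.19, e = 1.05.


Using S = Gs * w / e
S = 2.65 * 0.19 / 1.05
S = 0.4795


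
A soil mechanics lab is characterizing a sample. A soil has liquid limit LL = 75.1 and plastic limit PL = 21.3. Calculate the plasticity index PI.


Using PI = LL - PL
PI = 75.1 - 21.3
PI = 53.8


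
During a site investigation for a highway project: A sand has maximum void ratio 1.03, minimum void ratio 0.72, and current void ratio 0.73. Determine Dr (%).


Using Dr = (e_max - e) / (e_max - e_min) * 100
e_max - e = 1.03 - 0.73 = 0.3
e_max - e_min = 1.03 - 0.72 = 0.31
Dr = 0.3 / 0.31 * 100
Dr = 96.77 %


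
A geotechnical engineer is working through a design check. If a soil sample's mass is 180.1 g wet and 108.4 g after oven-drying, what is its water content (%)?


Using w = (m_wet - m_dry) / m_dry * 100
m_wet - m_dry = 180.1 - 108.4 = 71.7 g
w = 71.7 / 108.4 * 100
w = 66.14 %


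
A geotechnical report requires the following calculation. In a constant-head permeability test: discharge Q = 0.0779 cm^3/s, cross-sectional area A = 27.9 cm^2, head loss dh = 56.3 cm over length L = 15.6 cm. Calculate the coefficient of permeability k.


Compute hydraulic gradient:
i = dh / L = 56.3 / 15.6 = 3.60897
Then apply Darcy's law:
k = Q / (A * i)
k = 0.0779 / (27.9 * 3.60897)
k = 0.0779 / 100.69
k = 0.000774 cm/s


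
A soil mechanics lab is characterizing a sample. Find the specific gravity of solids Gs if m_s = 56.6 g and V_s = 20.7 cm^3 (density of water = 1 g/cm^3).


Using Gs = m_s / (V_s * rho_w)
Since rho_w = 1 g/cm^3:
Gs = 56.6 / 20.7
Gs = 2.734


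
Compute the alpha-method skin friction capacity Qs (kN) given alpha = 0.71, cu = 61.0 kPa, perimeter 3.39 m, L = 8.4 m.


Result: 1233.3 kN

Derivation:
Using Qs = alpha * cu * perimeter * L
Qs = 0.71 * 61.0 * 3.39 * 8.4
Qs = 1233.3 kN


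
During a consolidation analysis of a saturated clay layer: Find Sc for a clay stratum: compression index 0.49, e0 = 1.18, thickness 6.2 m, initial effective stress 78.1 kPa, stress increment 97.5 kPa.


Result: 0.4904 m

Derivation:
Using Sc = Cc * H / (1 + e0) * log10((sigma0 + delta_sigma) / sigma0)
Stress ratio = (78.1 + 97.5) / 78.1 = 2.2484
log10(2.2484) = 0.351873
Cc * H / (1 + e0) = 0.49 * 6.2 / (1 + 1.18) = 1.39358
Sc = 1.39358 * 0.351873
Sc = 0.4904 m


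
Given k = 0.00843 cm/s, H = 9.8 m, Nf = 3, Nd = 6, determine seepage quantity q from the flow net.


Convert k to m/s for unit consistency with H:
k = 0.00843 cm/s = 0.00843 / 100 m/s = 8.43e-05 m/s
Using q = k * H * Nf / Nd
Nf / Nd = 3 / 6 = 0.5
q = 8.43e-05 * 9.8 * 0.5
q = 0.0004131 m^3/s per m


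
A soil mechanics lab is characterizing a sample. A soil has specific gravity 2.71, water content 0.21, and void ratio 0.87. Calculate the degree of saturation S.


Result: 0.6541

Derivation:
Using S = Gs * w / e
S = 2.71 * 0.21 / 0.87
S = 0.6541


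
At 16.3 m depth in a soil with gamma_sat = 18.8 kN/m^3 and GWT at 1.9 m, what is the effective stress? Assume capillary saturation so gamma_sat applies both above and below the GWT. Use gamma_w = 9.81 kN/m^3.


Result: 165.18 kPa

Derivation:
Total stress = gamma_sat * depth
sigma = 18.8 * 16.3 = 306.44 kPa
Pore water pressure u = gamma_w * (depth - d_wt)
u = 9.81 * (16.3 - 1.9) = 141.264 kPa
Effective stress = sigma - u
sigma' = 306.44 - 141.264 = 165.18 kPa


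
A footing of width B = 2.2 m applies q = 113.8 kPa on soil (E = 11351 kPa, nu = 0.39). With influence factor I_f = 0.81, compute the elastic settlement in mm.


Result: 15.148 mm

Derivation:
Using Se = q * B * (1 - nu^2) * I_f / E
1 - nu^2 = 1 - 0.39^2 = 0.8479
Se = 113.8 * 2.2 * 0.8479 * 0.81 / 11351
Se = 0.015148 m
Convert to mm: Se = 0.015148 * 1000 = 15.148 mm


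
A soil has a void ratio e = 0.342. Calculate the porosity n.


Using the relation n = e / (1 + e)
n = 0.342 / (1 + 0.342)
n = 0.342 / 1.342
n = 0.2548


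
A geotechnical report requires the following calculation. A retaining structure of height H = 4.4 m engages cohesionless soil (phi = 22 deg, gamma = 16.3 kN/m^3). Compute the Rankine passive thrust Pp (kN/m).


Result: 346.81 kN/m

Derivation:
Compute passive earth pressure coefficient:
Kp = tan^2(45 + phi/2) = tan^2(56.0) = 2.197987
Compute passive force:
Pp = 0.5 * Kp * gamma * H^2
Pp = 0.5 * 2.197987 * 16.3 * 4.4^2
Pp = 346.81 kN/m


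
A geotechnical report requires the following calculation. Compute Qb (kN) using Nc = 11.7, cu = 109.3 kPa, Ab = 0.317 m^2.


Result: 405.38 kN

Derivation:
Using Qb = Nc * cu * Ab
Qb = 11.7 * 109.3 * 0.317
Qb = 405.38 kN


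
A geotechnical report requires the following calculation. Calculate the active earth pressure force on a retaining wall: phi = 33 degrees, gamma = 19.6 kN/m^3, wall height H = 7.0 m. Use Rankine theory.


Compute active earth pressure coefficient:
Ka = tan^2(45 - phi/2) = tan^2(28.5) = 0.294801
Compute active force:
Pa = 0.5 * Ka * gamma * H^2
Pa = 0.5 * 0.294801 * 19.6 * 7.0^2
Pa = 141.56 kN/m


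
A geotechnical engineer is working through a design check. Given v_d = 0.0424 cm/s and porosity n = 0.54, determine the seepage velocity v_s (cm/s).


Using v_s = v_d / n
v_s = 0.0424 / 0.54
v_s = 0.07852 cm/s


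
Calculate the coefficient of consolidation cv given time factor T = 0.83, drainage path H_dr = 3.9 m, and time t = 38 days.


Using cv = T * H_dr^2 / t
H_dr^2 = 3.9^2 = 15.21
cv = 0.83 * 15.21 / 38
cv = 0.33222 m^2/day


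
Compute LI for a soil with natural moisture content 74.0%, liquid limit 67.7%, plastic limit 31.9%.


First compute the plasticity index:
PI = LL - PL = 67.7 - 31.9 = 35.8
Then compute the liquidity index:
LI = (w - PL) / PI
LI = (74.0 - 31.9) / 35.8
LI = 1.176


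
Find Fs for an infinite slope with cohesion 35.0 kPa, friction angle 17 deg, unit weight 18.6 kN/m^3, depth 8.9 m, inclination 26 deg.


Result: 1.163

Derivation:
Using Fs = c / (gamma*H*sin(beta)*cos(beta)) + tan(phi)/tan(beta)
Cohesion contribution = 35.0 / (18.6*8.9*sin(26)*cos(26))
Cohesion contribution = 0.536615
Friction contribution = tan(17)/tan(26) = 0.626841
Fs = 0.536615 + 0.626841
Fs = 1.163


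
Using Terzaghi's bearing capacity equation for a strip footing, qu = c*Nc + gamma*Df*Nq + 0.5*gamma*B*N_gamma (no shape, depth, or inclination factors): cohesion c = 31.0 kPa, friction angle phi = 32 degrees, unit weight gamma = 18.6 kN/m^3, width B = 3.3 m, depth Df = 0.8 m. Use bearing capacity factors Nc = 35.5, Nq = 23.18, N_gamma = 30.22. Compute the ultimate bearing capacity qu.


Result: 2372.87 kPa

Derivation:
Compute qu = c*Nc + gamma*Df*Nq + 0.5*gamma*B*N_gamma
Term 1: 31.0 * 35.5 = 1100.5
Term 2: 18.6 * 0.8 * 23.18 = 344.9184
Term 3: 0.5 * 18.6 * 3.3 * 30.22 = 927.4518
qu = 1100.5 + 344.9184 + 927.4518
qu = 2372.87 kPa


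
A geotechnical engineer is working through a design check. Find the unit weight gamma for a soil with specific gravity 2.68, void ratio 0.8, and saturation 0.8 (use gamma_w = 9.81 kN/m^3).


Using gamma = gamma_w * (Gs + S*e) / (1 + e)
Numerator: Gs + S*e = 2.68 + 0.8*0.8 = 3.32
Denominator: 1 + e = 1 + 0.8 = 1.8
gamma = 9.81 * 3.32 / 1.8
gamma = 18.094 kN/m^3


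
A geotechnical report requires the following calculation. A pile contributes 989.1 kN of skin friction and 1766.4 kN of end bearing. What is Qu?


Using Qu = Qf + Qb
Qu = 989.1 + 1766.4
Qu = 2755.5 kN


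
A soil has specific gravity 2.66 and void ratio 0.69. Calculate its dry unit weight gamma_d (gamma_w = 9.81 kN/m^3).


Result: 15.441 kN/m^3

Derivation:
Using gamma_d = Gs * gamma_w / (1 + e)
gamma_d = 2.66 * 9.81 / (1 + 0.69)
gamma_d = 2.66 * 9.81 / 1.69
gamma_d = 15.441 kN/m^3


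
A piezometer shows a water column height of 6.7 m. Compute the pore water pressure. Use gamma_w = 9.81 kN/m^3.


Using u = gamma_w * h_w
u = 9.81 * 6.7
u = 65.73 kPa


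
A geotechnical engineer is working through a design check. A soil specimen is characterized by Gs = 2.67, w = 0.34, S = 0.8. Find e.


Using the relation e = Gs * w / S
e = 2.67 * 0.34 / 0.8
e = 1.1347


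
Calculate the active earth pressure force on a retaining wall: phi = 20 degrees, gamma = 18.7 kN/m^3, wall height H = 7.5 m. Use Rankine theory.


Result: 257.86 kN/m

Derivation:
Compute active earth pressure coefficient:
Ka = tan^2(45 - phi/2) = tan^2(35.0) = 0.490291
Compute active force:
Pa = 0.5 * Ka * gamma * H^2
Pa = 0.5 * 0.490291 * 18.7 * 7.5^2
Pa = 257.86 kN/m


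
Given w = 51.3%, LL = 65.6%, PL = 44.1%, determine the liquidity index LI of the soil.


First compute the plasticity index:
PI = LL - PL = 65.6 - 44.1 = 21.5
Then compute the liquidity index:
LI = (w - PL) / PI
LI = (51.3 - 44.1) / 21.5
LI = 0.335


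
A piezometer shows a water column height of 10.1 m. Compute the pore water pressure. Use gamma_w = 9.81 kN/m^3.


Result: 99.08 kPa

Derivation:
Using u = gamma_w * h_w
u = 9.81 * 10.1
u = 99.08 kPa


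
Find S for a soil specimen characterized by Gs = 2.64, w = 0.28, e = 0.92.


Result: 0.8035

Derivation:
Using S = Gs * w / e
S = 2.64 * 0.28 / 0.92
S = 0.8035


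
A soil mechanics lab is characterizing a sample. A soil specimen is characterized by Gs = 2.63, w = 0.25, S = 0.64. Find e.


Result: 1.0273

Derivation:
Using the relation e = Gs * w / S
e = 2.63 * 0.25 / 0.64
e = 1.0273


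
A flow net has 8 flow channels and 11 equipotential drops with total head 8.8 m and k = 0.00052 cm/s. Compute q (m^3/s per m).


Convert k to m/s for unit consistency with H:
k = 0.00052 cm/s = 0.00052 / 100 m/s = 5.2e-06 m/s
Using q = k * H * Nf / Nd
Nf / Nd = 8 / 11 = 0.7273
q = 5.2e-06 * 8.8 * 0.7273
q = 3.328e-05 m^3/s per m


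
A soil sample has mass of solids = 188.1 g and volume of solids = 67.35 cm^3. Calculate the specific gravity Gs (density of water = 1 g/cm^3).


Result: 2.793

Derivation:
Using Gs = m_s / (V_s * rho_w)
Since rho_w = 1 g/cm^3:
Gs = 188.1 / 67.35
Gs = 2.793


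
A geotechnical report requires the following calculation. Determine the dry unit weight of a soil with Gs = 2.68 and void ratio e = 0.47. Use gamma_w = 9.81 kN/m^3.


Using gamma_d = Gs * gamma_w / (1 + e)
gamma_d = 2.68 * 9.81 / (1 + 0.47)
gamma_d = 2.68 * 9.81 / 1.47
gamma_d = 17.885 kN/m^3


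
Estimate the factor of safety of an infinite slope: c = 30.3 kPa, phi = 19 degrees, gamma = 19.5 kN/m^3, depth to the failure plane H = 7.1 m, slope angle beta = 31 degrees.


Using Fs = c / (gamma*H*sin(beta)*cos(beta)) + tan(phi)/tan(beta)
Cohesion contribution = 30.3 / (19.5*7.1*sin(31)*cos(31))
Cohesion contribution = 0.495729
Friction contribution = tan(19)/tan(31) = 0.573057
Fs = 0.495729 + 0.573057
Fs = 1.069


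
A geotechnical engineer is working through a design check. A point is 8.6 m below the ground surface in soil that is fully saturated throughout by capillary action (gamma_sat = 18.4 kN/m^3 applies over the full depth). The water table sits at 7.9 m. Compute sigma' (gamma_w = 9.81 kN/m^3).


Total stress = gamma_sat * depth
sigma = 18.4 * 8.6 = 158.24 kPa
Pore water pressure u = gamma_w * (depth - d_wt)
u = 9.81 * (8.6 - 7.9) = 6.867 kPa
Effective stress = sigma - u
sigma' = 158.24 - 6.867 = 151.37 kPa


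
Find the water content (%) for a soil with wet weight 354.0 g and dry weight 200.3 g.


Result: 76.73 %

Derivation:
Using w = (m_wet - m_dry) / m_dry * 100
m_wet - m_dry = 354.0 - 200.3 = 153.7 g
w = 153.7 / 200.3 * 100
w = 76.73 %


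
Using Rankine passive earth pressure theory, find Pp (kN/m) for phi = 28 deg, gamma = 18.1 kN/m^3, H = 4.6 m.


Result: 530.42 kN/m

Derivation:
Compute passive earth pressure coefficient:
Kp = tan^2(45 + phi/2) = tan^2(59.0) = 2.769826
Compute passive force:
Pp = 0.5 * Kp * gamma * H^2
Pp = 0.5 * 2.769826 * 18.1 * 4.6^2
Pp = 530.42 kN/m


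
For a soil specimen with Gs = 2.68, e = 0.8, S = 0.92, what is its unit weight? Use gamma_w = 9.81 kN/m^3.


Using gamma = gamma_w * (Gs + S*e) / (1 + e)
Numerator: Gs + S*e = 2.68 + 0.92*0.8 = 3.416
Denominator: 1 + e = 1 + 0.8 = 1.8
gamma = 9.81 * 3.416 / 1.8
gamma = 18.617 kN/m^3


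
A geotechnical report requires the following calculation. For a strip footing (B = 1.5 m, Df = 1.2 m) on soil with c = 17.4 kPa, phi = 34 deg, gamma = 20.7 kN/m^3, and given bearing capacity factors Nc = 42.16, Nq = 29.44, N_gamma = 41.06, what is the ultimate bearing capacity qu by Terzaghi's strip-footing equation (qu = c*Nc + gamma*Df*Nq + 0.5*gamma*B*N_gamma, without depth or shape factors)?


Compute qu = c*Nc + gamma*Df*Nq + 0.5*gamma*B*N_gamma
Term 1: 17.4 * 42.16 = 733.584
Term 2: 20.7 * 1.2 * 29.44 = 731.2896
Term 3: 0.5 * 20.7 * 1.5 * 41.06 = 637.4565
qu = 733.584 + 731.2896 + 637.4565
qu = 2102.33 kPa


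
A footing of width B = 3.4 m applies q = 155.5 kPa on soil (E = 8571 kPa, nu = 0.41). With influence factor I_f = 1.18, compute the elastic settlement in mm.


Using Se = q * B * (1 - nu^2) * I_f / E
1 - nu^2 = 1 - 0.41^2 = 0.8319
Se = 155.5 * 3.4 * 0.8319 * 1.18 / 8571
Se = 0.060552 m
Convert to mm: Se = 0.060552 * 1000 = 60.552 mm


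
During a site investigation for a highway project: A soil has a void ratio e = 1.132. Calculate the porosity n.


Result: 0.531

Derivation:
Using the relation n = e / (1 + e)
n = 1.132 / (1 + 1.132)
n = 1.132 / 2.132
n = 0.531


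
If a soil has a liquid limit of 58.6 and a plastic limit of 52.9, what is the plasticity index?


Result: 5.7

Derivation:
Using PI = LL - PL
PI = 58.6 - 52.9
PI = 5.7


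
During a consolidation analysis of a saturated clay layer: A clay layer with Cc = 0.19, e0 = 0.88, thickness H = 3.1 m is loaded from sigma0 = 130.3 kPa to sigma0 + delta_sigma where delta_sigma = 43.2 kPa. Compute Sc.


Result: 0.039 m

Derivation:
Using Sc = Cc * H / (1 + e0) * log10((sigma0 + delta_sigma) / sigma0)
Stress ratio = (130.3 + 43.2) / 130.3 = 1.33154
log10(1.33154) = 0.124355
Cc * H / (1 + e0) = 0.19 * 3.1 / (1 + 0.88) = 0.313298
Sc = 0.313298 * 0.124355
Sc = 0.039 m


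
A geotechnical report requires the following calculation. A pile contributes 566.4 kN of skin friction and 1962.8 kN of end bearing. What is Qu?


Using Qu = Qf + Qb
Qu = 566.4 + 1962.8
Qu = 2529.2 kN


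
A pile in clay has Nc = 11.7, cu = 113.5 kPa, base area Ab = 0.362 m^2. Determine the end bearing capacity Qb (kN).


Result: 480.72 kN

Derivation:
Using Qb = Nc * cu * Ab
Qb = 11.7 * 113.5 * 0.362
Qb = 480.72 kN


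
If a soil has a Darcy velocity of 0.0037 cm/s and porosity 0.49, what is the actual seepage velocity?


Result: 0.00755 cm/s

Derivation:
Using v_s = v_d / n
v_s = 0.0037 / 0.49
v_s = 0.00755 cm/s


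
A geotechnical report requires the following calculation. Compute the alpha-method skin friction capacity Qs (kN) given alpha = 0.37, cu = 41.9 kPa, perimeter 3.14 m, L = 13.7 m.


Result: 666.91 kN

Derivation:
Using Qs = alpha * cu * perimeter * L
Qs = 0.37 * 41.9 * 3.14 * 13.7
Qs = 666.91 kN


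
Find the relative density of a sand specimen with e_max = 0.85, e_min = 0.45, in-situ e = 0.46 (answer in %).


Using Dr = (e_max - e) / (e_max - e_min) * 100
e_max - e = 0.85 - 0.46 = 0.39
e_max - e_min = 0.85 - 0.45 = 0.4
Dr = 0.39 / 0.4 * 100
Dr = 97.5 %


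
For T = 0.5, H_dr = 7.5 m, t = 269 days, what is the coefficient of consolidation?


Result: 0.10455 m^2/day

Derivation:
Using cv = T * H_dr^2 / t
H_dr^2 = 7.5^2 = 56.25
cv = 0.5 * 56.25 / 269
cv = 0.10455 m^2/day


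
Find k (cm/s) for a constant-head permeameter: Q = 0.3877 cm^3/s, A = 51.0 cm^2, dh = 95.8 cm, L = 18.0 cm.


Compute hydraulic gradient:
i = dh / L = 95.8 / 18.0 = 5.32222
Then apply Darcy's law:
k = Q / (A * i)
k = 0.3877 / (51.0 * 5.32222)
k = 0.3877 / 271.433
k = 0.001428 cm/s


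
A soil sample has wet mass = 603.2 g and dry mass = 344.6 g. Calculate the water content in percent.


Using w = (m_wet - m_dry) / m_dry * 100
m_wet - m_dry = 603.2 - 344.6 = 258.6 g
w = 258.6 / 344.6 * 100
w = 75.04 %


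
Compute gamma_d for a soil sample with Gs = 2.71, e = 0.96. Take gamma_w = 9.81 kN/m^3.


Using gamma_d = Gs * gamma_w / (1 + e)
gamma_d = 2.71 * 9.81 / (1 + 0.96)
gamma_d = 2.71 * 9.81 / 1.96
gamma_d = 13.564 kN/m^3


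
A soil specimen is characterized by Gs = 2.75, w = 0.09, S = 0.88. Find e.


Using the relation e = Gs * w / S
e = 2.75 * 0.09 / 0.88
e = 0.2812


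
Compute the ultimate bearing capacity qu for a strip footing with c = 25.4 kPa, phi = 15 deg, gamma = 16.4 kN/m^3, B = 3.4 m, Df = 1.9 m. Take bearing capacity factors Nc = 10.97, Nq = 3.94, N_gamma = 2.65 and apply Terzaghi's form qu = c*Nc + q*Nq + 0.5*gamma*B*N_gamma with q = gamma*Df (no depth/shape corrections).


Compute qu = c*Nc + gamma*Df*Nq + 0.5*gamma*B*N_gamma
Term 1: 25.4 * 10.97 = 278.638
Term 2: 16.4 * 1.9 * 3.94 = 122.7704
Term 3: 0.5 * 16.4 * 3.4 * 2.65 = 73.882
qu = 278.638 + 122.7704 + 73.882
qu = 475.29 kPa


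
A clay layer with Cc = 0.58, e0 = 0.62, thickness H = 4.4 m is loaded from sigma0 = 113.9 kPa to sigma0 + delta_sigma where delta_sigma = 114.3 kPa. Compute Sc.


Result: 0.4754 m

Derivation:
Using Sc = Cc * H / (1 + e0) * log10((sigma0 + delta_sigma) / sigma0)
Stress ratio = (113.9 + 114.3) / 113.9 = 2.00351
log10(2.00351) = 0.301792
Cc * H / (1 + e0) = 0.58 * 4.4 / (1 + 0.62) = 1.57531
Sc = 1.57531 * 0.301792
Sc = 0.4754 m


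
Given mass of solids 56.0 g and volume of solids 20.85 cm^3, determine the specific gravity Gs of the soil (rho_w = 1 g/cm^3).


Using Gs = m_s / (V_s * rho_w)
Since rho_w = 1 g/cm^3:
Gs = 56.0 / 20.85
Gs = 2.686


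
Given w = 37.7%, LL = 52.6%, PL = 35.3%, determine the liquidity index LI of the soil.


First compute the plasticity index:
PI = LL - PL = 52.6 - 35.3 = 17.3
Then compute the liquidity index:
LI = (w - PL) / PI
LI = (37.7 - 35.3) / 17.3
LI = 0.139


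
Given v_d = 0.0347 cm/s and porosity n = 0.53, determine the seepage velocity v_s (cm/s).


Using v_s = v_d / n
v_s = 0.0347 / 0.53
v_s = 0.06547 cm/s


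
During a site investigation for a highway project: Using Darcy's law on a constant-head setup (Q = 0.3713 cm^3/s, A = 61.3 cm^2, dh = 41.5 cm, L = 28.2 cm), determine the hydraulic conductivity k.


Compute hydraulic gradient:
i = dh / L = 41.5 / 28.2 = 1.47163
Then apply Darcy's law:
k = Q / (A * i)
k = 0.3713 / (61.3 * 1.47163)
k = 0.3713 / 90.211
k = 0.004116 cm/s


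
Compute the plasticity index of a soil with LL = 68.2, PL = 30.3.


Result: 37.9

Derivation:
Using PI = LL - PL
PI = 68.2 - 30.3
PI = 37.9


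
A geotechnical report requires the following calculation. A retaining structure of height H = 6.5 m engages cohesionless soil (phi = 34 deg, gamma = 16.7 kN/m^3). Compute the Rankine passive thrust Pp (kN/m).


Result: 1247.86 kN/m

Derivation:
Compute passive earth pressure coefficient:
Kp = tan^2(45 + phi/2) = tan^2(62.0) = 3.537132
Compute passive force:
Pp = 0.5 * Kp * gamma * H^2
Pp = 0.5 * 3.537132 * 16.7 * 6.5^2
Pp = 1247.86 kN/m


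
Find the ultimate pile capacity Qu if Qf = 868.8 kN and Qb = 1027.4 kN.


Using Qu = Qf + Qb
Qu = 868.8 + 1027.4
Qu = 1896.2 kN


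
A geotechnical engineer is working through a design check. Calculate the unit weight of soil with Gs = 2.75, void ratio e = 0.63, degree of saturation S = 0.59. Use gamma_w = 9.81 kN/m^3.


Using gamma = gamma_w * (Gs + S*e) / (1 + e)
Numerator: Gs + S*e = 2.75 + 0.59*0.63 = 3.1217
Denominator: 1 + e = 1 + 0.63 = 1.63
gamma = 9.81 * 3.1217 / 1.63
gamma = 18.788 kN/m^3


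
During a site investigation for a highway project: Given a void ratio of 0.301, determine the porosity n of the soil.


Result: 0.2314

Derivation:
Using the relation n = e / (1 + e)
n = 0.301 / (1 + 0.301)
n = 0.301 / 1.301
n = 0.2314


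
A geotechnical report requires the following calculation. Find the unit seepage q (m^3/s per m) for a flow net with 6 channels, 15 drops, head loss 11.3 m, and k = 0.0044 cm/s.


Convert k to m/s for unit consistency with H:
k = 0.0044 cm/s = 0.0044 / 100 m/s = 4.4e-05 m/s
Using q = k * H * Nf / Nd
Nf / Nd = 6 / 15 = 0.4
q = 4.4e-05 * 11.3 * 0.4
q = 0.0001989 m^3/s per m


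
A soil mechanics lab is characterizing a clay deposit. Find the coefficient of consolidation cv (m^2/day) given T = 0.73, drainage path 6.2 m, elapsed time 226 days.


Result: 0.12416 m^2/day

Derivation:
Using cv = T * H_dr^2 / t
H_dr^2 = 6.2^2 = 38.44
cv = 0.73 * 38.44 / 226
cv = 0.12416 m^2/day


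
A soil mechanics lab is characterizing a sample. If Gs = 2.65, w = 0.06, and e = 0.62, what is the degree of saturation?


Using S = Gs * w / e
S = 2.65 * 0.06 / 0.62
S = 0.2565


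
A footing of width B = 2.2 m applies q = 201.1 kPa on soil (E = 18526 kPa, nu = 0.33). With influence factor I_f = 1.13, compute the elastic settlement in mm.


Using Se = q * B * (1 - nu^2) * I_f / E
1 - nu^2 = 1 - 0.33^2 = 0.8911
Se = 201.1 * 2.2 * 0.8911 * 1.13 / 18526
Se = 0.024047 m
Convert to mm: Se = 0.024047 * 1000 = 24.047 mm


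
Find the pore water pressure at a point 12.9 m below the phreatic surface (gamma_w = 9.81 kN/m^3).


Using u = gamma_w * h_w
u = 9.81 * 12.9
u = 126.55 kPa


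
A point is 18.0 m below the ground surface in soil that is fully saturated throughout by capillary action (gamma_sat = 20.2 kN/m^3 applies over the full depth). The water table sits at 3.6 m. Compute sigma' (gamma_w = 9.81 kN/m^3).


Total stress = gamma_sat * depth
sigma = 20.2 * 18.0 = 363.6 kPa
Pore water pressure u = gamma_w * (depth - d_wt)
u = 9.81 * (18.0 - 3.6) = 141.264 kPa
Effective stress = sigma - u
sigma' = 363.6 - 141.264 = 222.34 kPa


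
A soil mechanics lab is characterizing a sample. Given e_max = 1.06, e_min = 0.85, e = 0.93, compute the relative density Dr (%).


Using Dr = (e_max - e) / (e_max - e_min) * 100
e_max - e = 1.06 - 0.93 = 0.13
e_max - e_min = 1.06 - 0.85 = 0.21
Dr = 0.13 / 0.21 * 100
Dr = 61.9 %


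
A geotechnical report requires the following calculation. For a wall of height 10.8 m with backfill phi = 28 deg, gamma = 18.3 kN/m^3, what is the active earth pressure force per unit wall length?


Compute active earth pressure coefficient:
Ka = tan^2(45 - phi/2) = tan^2(31.0) = 0.361033
Compute active force:
Pa = 0.5 * Ka * gamma * H^2
Pa = 0.5 * 0.361033 * 18.3 * 10.8^2
Pa = 385.32 kN/m


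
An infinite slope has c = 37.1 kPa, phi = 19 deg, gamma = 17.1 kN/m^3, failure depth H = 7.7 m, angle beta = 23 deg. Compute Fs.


Result: 1.595

Derivation:
Using Fs = c / (gamma*H*sin(beta)*cos(beta)) + tan(phi)/tan(beta)
Cohesion contribution = 37.1 / (17.1*7.7*sin(23)*cos(23))
Cohesion contribution = 0.783399
Friction contribution = tan(19)/tan(23) = 0.811185
Fs = 0.783399 + 0.811185
Fs = 1.595


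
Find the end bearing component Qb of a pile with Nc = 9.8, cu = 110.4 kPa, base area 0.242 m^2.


Using Qb = Nc * cu * Ab
Qb = 9.8 * 110.4 * 0.242
Qb = 261.82 kN


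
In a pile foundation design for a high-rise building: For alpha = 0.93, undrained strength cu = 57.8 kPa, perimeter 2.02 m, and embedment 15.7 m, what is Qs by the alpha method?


Using Qs = alpha * cu * perimeter * L
Qs = 0.93 * 57.8 * 2.02 * 15.7
Qs = 1704.75 kN


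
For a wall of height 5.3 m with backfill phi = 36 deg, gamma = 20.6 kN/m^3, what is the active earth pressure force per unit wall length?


Result: 75.11 kN/m

Derivation:
Compute active earth pressure coefficient:
Ka = tan^2(45 - phi/2) = tan^2(27.0) = 0.259616
Compute active force:
Pa = 0.5 * Ka * gamma * H^2
Pa = 0.5 * 0.259616 * 20.6 * 5.3^2
Pa = 75.11 kN/m


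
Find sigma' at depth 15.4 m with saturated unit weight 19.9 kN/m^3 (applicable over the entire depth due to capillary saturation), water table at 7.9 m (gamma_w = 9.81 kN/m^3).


Total stress = gamma_sat * depth
sigma = 19.9 * 15.4 = 306.46 kPa
Pore water pressure u = gamma_w * (depth - d_wt)
u = 9.81 * (15.4 - 7.9) = 73.575 kPa
Effective stress = sigma - u
sigma' = 306.46 - 73.575 = 232.89 kPa


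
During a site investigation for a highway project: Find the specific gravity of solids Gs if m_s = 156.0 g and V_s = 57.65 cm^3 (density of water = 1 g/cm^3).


Using Gs = m_s / (V_s * rho_w)
Since rho_w = 1 g/cm^3:
Gs = 156.0 / 57.65
Gs = 2.706


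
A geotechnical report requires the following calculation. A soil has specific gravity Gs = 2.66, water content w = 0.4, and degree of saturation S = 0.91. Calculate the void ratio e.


Using the relation e = Gs * w / S
e = 2.66 * 0.4 / 0.91
e = 1.1692


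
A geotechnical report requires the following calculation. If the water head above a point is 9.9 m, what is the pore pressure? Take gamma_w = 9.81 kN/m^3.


Result: 97.12 kPa

Derivation:
Using u = gamma_w * h_w
u = 9.81 * 9.9
u = 97.12 kPa


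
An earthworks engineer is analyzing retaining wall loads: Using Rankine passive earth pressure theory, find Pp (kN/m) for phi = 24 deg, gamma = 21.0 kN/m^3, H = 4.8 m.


Compute passive earth pressure coefficient:
Kp = tan^2(45 + phi/2) = tan^2(57.0) = 2.371184
Compute passive force:
Pp = 0.5 * Kp * gamma * H^2
Pp = 0.5 * 2.371184 * 21.0 * 4.8^2
Pp = 573.64 kN/m


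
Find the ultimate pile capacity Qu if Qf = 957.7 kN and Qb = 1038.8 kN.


Using Qu = Qf + Qb
Qu = 957.7 + 1038.8
Qu = 1996.5 kN


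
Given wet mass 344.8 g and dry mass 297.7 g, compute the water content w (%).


Using w = (m_wet - m_dry) / m_dry * 100
m_wet - m_dry = 344.8 - 297.7 = 47.1 g
w = 47.1 / 297.7 * 100
w = 15.82 %


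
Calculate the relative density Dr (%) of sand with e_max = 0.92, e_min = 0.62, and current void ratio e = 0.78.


Result: 46.67 %

Derivation:
Using Dr = (e_max - e) / (e_max - e_min) * 100
e_max - e = 0.92 - 0.78 = 0.14
e_max - e_min = 0.92 - 0.62 = 0.3
Dr = 0.14 / 0.3 * 100
Dr = 46.67 %


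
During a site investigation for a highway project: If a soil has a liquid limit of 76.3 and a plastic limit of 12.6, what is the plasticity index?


Result: 63.7

Derivation:
Using PI = LL - PL
PI = 76.3 - 12.6
PI = 63.7


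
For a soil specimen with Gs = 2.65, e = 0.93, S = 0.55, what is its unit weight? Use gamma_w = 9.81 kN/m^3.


Result: 16.07 kN/m^3

Derivation:
Using gamma = gamma_w * (Gs + S*e) / (1 + e)
Numerator: Gs + S*e = 2.65 + 0.55*0.93 = 3.1615
Denominator: 1 + e = 1 + 0.93 = 1.93
gamma = 9.81 * 3.1615 / 1.93
gamma = 16.07 kN/m^3


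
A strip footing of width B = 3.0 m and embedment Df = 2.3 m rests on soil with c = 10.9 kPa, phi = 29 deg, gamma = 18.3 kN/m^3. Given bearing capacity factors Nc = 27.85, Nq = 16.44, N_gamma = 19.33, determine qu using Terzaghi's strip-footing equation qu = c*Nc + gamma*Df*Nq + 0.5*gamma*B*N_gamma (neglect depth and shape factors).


Result: 1526.13 kPa

Derivation:
Compute qu = c*Nc + gamma*Df*Nq + 0.5*gamma*B*N_gamma
Term 1: 10.9 * 27.85 = 303.565
Term 2: 18.3 * 2.3 * 16.44 = 691.9596
Term 3: 0.5 * 18.3 * 3.0 * 19.33 = 530.6085
qu = 303.565 + 691.9596 + 530.6085
qu = 1526.13 kPa


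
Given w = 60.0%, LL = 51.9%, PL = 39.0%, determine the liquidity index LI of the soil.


Result: 1.628

Derivation:
First compute the plasticity index:
PI = LL - PL = 51.9 - 39.0 = 12.9
Then compute the liquidity index:
LI = (w - PL) / PI
LI = (60.0 - 39.0) / 12.9
LI = 1.628


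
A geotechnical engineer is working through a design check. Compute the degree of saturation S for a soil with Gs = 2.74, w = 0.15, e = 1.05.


Result: 0.3914

Derivation:
Using S = Gs * w / e
S = 2.74 * 0.15 / 1.05
S = 0.3914


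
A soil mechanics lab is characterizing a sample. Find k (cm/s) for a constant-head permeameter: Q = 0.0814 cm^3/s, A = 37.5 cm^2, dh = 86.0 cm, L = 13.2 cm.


Result: 0.000333 cm/s

Derivation:
Compute hydraulic gradient:
i = dh / L = 86.0 / 13.2 = 6.51515
Then apply Darcy's law:
k = Q / (A * i)
k = 0.0814 / (37.5 * 6.51515)
k = 0.0814 / 244.318
k = 0.000333 cm/s


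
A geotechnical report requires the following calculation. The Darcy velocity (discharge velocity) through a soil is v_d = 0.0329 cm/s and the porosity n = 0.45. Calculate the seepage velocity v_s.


Using v_s = v_d / n
v_s = 0.0329 / 0.45
v_s = 0.07311 cm/s
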